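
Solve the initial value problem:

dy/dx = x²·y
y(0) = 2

General solution: y = Ce^(x³/3)
Applying IC y(0) = 2:
Particular solution: y = 2e^(x³/3)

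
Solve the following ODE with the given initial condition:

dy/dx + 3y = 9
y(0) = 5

General solution: y = 3 + Ce^(-3x)
Applying y(0) = 5: C = 5 - 3 = 2
Particular solution: y = 3 + 2e^(-3x)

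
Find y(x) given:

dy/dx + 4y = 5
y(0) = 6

General solution: y = 5/4 + Ce^(-4x)
Applying y(0) = 6: C = 6 - 5/4 = 19/4
Particular solution: y = 5/4 + (19/4)e^(-4x)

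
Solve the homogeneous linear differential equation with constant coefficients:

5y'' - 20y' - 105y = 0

Characteristic equation: 5r² - 20r - 105 = 0
Divide by 5: r² - 4r - 21 = 0
Roots: r = 7, -3 (distinct real)
General solution: y = C₁e^(7x) + C₂e^(-3x)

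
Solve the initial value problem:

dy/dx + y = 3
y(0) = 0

General solution: y = 3 + Ce^(-x)
Applying y(0) = 0: C = 0 - 3 = -3
Particular solution: y = 3 - 3e^(-x)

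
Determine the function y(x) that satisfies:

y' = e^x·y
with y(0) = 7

General solution: y = Ce^(e^x)
Applying IC y(0) = 7:
Particular solution: y = 7e^(e^x - 1)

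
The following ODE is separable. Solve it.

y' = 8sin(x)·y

Separating variables and integrating:
ln|y| = -8cos(x) + C

General solution: y = Ce^(-8cos(x))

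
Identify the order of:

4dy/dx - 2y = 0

The order is 1 (highest derivative is of order 1).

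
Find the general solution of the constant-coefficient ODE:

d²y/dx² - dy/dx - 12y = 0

Characteristic equation: r² - r - 12 = 0
Roots: r = 4, -3 (distinct real)
General solution: y = C₁e^(4x) + C₂e^(-3x)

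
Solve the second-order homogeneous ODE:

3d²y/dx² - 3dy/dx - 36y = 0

Characteristic equation: 3r² - 3r - 36 = 0
Divide by 3: r² - r - 12 = 0
Roots: r = 4, -3 (distinct real)
General solution: y = C₁e^(4x) + C₂e^(-3x)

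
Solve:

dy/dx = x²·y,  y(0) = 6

General solution: y = Ce^(x³/3)
Applying IC y(0) = 6:
Particular solution: y = 6e^(x³/3)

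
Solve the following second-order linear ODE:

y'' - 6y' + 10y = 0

Characteristic equation: r² - 6r + 10 = 0
Roots: r = 3 ± i (complex conjugates)
General solution: y = e^(3x)(C₁cos(x) + C₂sin(x))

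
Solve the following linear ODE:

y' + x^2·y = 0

Using integrating factor method:

General solution: y = Ce^(-x^3/3)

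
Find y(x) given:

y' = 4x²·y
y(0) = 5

General solution: y = Ce^(4x³/3)
Applying IC y(0) = 5:
Particular solution: y = 5e^(4x³/3)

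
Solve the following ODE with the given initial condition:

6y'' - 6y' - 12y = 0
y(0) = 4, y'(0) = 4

General solution: y = C₁e^(2x) + C₂e^(-x)
Applying ICs: C₁ = 8/3, C₂ = 4/3
Particular solution: y = (8/3)e^(2x) + (4/3)e^(-x)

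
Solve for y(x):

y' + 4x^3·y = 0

Using integrating factor method:

General solution: y = Ce^(-x^4)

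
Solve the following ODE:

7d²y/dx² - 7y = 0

Characteristic equation: 7r² - 7 = 0
Divide by 7: r² - 1 = 0
Roots: r = 1, -1 (distinct real)
General solution: y = C₁e^x + C₂e^(-x)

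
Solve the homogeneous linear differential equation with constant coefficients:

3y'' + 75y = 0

Characteristic equation: 3r² + 75 = 0
Divide by 3: r² + 25 = 0
Roots: r = ±5i (complex conjugates)
General solution: y = C₁cos(5x) + C₂sin(5x)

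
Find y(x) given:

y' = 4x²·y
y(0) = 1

General solution: y = Ce^(4x³/3)
Applying IC y(0) = 1:
Particular solution: y = e^(4x³/3)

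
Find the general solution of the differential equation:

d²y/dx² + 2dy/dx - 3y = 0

Characteristic equation: r² + 2r - 3 = 0
Roots: r = 1, -3 (distinct real)
General solution: y = C₁e^x + C₂e^(-3x)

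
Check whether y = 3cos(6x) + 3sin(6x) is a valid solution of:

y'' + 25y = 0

Verification:
y'' = -108cos(6x) - 108sin(6x)
y'' + 25y ≠ 0 (frequency mismatch: got 36 instead of 25)

No, it is not a solution.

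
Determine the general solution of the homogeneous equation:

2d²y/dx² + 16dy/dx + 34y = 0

Characteristic equation: 2r² + 16r + 34 = 0
Divide by 2: r² + 8r + 17 = 0
Roots: r = -4 ± i (complex conjugates)
General solution: y = e^(-4x)(C₁cos(x) + C₂sin(x))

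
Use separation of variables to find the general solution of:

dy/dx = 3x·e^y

Separating variables and integrating:
-e^(-y) = 3x²/2 + C

General solution: y = -ln(C - 3x²/2)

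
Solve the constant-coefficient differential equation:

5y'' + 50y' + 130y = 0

Characteristic equation: 5r² + 50r + 130 = 0
Divide by 5: r² + 10r + 26 = 0
Roots: r = -5 ± i (complex conjugates)
General solution: y = e^(-5x)(C₁cos(x) + C₂sin(x))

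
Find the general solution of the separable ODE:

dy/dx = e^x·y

Separating variables and integrating:
ln|y| = e^x + C

General solution: y = Ce^(e^x)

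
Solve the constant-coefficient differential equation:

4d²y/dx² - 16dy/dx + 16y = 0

Characteristic equation: 4r² - 16r + 16 = 0
Divide by 4: r² - 4r + 4 = 0
Factored: (r - 2)² = 0
Repeated root: r = 2
General solution: y = (C₁ + C₂x)e^(2x)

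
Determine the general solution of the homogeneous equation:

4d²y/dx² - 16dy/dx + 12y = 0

Characteristic equation: 4r² - 16r + 12 = 0
Divide by 4: r² - 4r + 3 = 0
Roots: r = 1, 3 (distinct real)
General solution: y = C₁e^x + C₂e^(3x)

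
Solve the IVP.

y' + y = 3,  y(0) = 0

General solution: y = 3 + Ce^(-x)
Applying y(0) = 0: C = 0 - 3 = -3
Particular solution: y = 3 - 3e^(-x)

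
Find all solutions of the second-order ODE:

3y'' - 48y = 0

Characteristic equation: 3r² - 48 = 0
Divide by 3: r² - 16 = 0
Roots: r = 4, -4 (distinct real)
General solution: y = C₁e^(4x) + C₂e^(-4x)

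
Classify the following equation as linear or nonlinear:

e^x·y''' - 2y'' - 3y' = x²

Linear (y and its derivatives appear to the first power only, no products of y terms)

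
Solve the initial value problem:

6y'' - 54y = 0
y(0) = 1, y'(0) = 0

General solution: y = C₁e^(3x) + C₂e^(-3x)
Applying ICs: C₁ = 1/2, C₂ = 1/2
Particular solution: y = (1/2)e^(3x) + (1/2)e^(-3x)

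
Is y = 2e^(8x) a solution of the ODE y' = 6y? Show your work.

Verification:
y = 2e^(8x)
y' = 16e^(8x)
But 6y = 12e^(8x)
y' ≠ 6y — the derivative does not match

No, it is not a solution.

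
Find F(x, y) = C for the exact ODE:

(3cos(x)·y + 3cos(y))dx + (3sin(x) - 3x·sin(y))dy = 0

Verify exactness: ∂M/∂y = ∂N/∂x ✓
Find F(x,y) such that ∂F/∂x = M, ∂F/∂y = N
Solution: 3sin(x)·y + 3x·cos(y) = C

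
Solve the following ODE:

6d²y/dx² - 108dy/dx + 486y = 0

Characteristic equation: 6r² - 108r + 486 = 0
Divide by 6: r² - 18r + 81 = 0
Factored: (r - 9)² = 0
Repeated root: r = 9
General solution: y = (C₁ + C₂x)e^(9x)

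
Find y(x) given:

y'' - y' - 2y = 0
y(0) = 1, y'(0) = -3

General solution: y = C₁e^(2x) + C₂e^(-x)
Applying ICs: C₁ = -2/3, C₂ = 5/3
Particular solution: y = -(2/3)e^(2x) + (5/3)e^(-x)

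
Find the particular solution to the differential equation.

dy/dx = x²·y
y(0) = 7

General solution: y = Ce^(x³/3)
Applying IC y(0) = 7:
Particular solution: y = 7e^(x³/3)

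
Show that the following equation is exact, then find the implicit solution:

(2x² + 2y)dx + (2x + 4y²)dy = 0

Verify exactness: ∂M/∂y = ∂N/∂x ✓
Find F(x,y) such that ∂F/∂x = M, ∂F/∂y = N
Solution: 2x³/3 + 2xy + 4y³/3 = C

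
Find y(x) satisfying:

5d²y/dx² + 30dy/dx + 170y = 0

Characteristic equation: 5r² + 30r + 170 = 0
Divide by 5: r² + 6r + 34 = 0
Roots: r = -3 ± 5i (complex conjugates)
General solution: y = e^(-3x)(C₁cos(5x) + C₂sin(5x))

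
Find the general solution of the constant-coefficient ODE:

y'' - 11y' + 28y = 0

Characteristic equation: r² - 11r + 28 = 0
Roots: r = 4, 7 (distinct real)
General solution: y = C₁e^(4x) + C₂e^(7x)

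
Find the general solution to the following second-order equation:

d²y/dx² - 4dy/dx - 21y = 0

Characteristic equation: r² - 4r - 21 = 0
Roots: r = 7, -3 (distinct real)
General solution: y = C₁e^(7x) + C₂e^(-3x)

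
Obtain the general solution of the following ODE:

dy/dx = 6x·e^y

Separating variables and integrating:
-e^(-y) = 3x² + C

General solution: y = -ln(C - 3x²)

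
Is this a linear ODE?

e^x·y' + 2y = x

Yes. Linear (y and its derivatives appear to the first power only, no products of y terms)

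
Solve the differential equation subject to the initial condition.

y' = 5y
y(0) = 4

General solution: y = Ce^(5x)
Applying IC y(0) = 4:
Particular solution: y = 4e^(5x)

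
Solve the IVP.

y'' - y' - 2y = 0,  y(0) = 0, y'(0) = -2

General solution: y = C₁e^(2x) + C₂e^(-x)
Applying ICs: C₁ = -2/3, C₂ = 2/3
Particular solution: y = -(2/3)e^(2x) + (2/3)e^(-x)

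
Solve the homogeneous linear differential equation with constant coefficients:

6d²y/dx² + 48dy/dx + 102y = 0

Characteristic equation: 6r² + 48r + 102 = 0
Divide by 6: r² + 8r + 17 = 0
Roots: r = -4 ± i (complex conjugates)
General solution: y = e^(-4x)(C₁cos(x) + C₂sin(x))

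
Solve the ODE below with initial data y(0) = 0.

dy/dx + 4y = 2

General solution: y = 1/2 + Ce^(-4x)
Applying y(0) = 0: C = 0 - 1/2 = -1/2
Particular solution: y = 1/2 - (1/2)e^(-4x)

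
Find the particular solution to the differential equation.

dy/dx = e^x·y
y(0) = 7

General solution: y = Ce^(e^x)
Applying IC y(0) = 7:
Particular solution: y = 7e^(e^x - 1)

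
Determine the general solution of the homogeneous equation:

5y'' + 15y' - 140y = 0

Characteristic equation: 5r² + 15r - 140 = 0
Divide by 5: r² + 3r - 28 = 0
Roots: r = 4, -7 (distinct real)
General solution: y = C₁e^(4x) + C₂e^(-7x)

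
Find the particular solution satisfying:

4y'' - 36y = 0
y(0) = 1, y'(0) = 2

General solution: y = C₁e^(3x) + C₂e^(-3x)
Applying ICs: C₁ = 5/6, C₂ = 1/6
Particular solution: y = (5/6)e^(3x) + (1/6)e^(-3x)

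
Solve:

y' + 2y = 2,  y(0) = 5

General solution: y = 1 + Ce^(-2x)
Applying y(0) = 5: C = 5 - 1 = 4
Particular solution: y = 1 + 4e^(-2x)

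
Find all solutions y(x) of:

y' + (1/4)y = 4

Using integrating factor method:

General solution: y = 16 + Ce^(-x/4)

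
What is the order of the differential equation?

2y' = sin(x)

The order is 1 (highest derivative is of order 1).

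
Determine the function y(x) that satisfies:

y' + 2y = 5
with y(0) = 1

General solution: y = 5/2 + Ce^(-2x)
Applying y(0) = 1: C = 1 - 5/2 = -3/2
Particular solution: y = 5/2 - (3/2)e^(-2x)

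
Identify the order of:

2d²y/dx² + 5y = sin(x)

The order is 2 (highest derivative is of order 2).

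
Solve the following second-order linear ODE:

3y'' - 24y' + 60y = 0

Characteristic equation: 3r² - 24r + 60 = 0
Divide by 3: r² - 8r + 20 = 0
Roots: r = 4 ± 2i (complex conjugates)
General solution: y = e^(4x)(C₁cos(2x) + C₂sin(2x))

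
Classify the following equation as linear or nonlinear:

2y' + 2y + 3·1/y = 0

Nonlinear (1/y term)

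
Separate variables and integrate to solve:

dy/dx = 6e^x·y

Separating variables and integrating:
ln|y| = 6e^x + C

General solution: y = Ce^(6e^x)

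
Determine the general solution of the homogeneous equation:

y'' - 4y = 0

Characteristic equation: r² - 4 = 0
Roots: r = 2, -2 (distinct real)
General solution: y = C₁e^(2x) + C₂e^(-2x)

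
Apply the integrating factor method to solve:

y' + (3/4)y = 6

Using integrating factor method:

General solution: y = 8 + Ce^(-3x/4)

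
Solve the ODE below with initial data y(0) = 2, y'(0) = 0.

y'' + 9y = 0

General solution: y = C₁cos(3x) + C₂sin(3x)
Complex roots r = ±3i
Applying ICs: C₁ = 2, C₂ = 0
Particular solution: y = 2cos(3x)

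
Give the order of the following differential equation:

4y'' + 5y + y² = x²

The order is 2 (highest derivative is of order 2).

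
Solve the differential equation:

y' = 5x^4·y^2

Separating variables and integrating:
-1/y = x^5 + C

General solution: y^-1 = -x^5 + C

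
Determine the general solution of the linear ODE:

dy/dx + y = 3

Using integrating factor method:

General solution: y = 3 + Ce^(-x)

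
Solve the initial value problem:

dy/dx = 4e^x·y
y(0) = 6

General solution: y = Ce^(4e^x)
Applying IC y(0) = 6:
Particular solution: y = 6e^(4(e^x - 1))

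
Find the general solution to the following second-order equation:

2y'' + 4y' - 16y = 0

Characteristic equation: 2r² + 4r - 16 = 0
Divide by 2: r² + 2r - 8 = 0
Roots: r = 2, -4 (distinct real)
General solution: y = C₁e^(2x) + C₂e^(-4x)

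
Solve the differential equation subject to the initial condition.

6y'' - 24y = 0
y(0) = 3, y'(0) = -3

General solution: y = C₁e^(2x) + C₂e^(-2x)
Applying ICs: C₁ = 3/4, C₂ = 9/4
Particular solution: y = (3/4)e^(2x) + (9/4)e^(-2x)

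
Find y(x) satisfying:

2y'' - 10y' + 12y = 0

Characteristic equation: 2r² - 10r + 12 = 0
Divide by 2: r² - 5r + 6 = 0
Roots: r = 2, 3 (distinct real)
General solution: y = C₁e^(2x) + C₂e^(3x)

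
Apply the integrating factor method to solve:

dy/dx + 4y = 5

Using integrating factor method:

General solution: y = 5/4 + Ce^(-4x)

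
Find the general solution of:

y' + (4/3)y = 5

Using integrating factor method:

General solution: y = 15/4 + Ce^(-4x/3)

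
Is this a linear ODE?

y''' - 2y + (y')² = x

No. Nonlinear ((y')² term)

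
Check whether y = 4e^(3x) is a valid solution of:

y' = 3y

Verification:
y = 4e^(3x)
y' = 12e^(3x)
3y = 12e^(3x)
y' = 3y ✓

Yes, it is a solution.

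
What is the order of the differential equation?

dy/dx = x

The order is 1 (highest derivative is of order 1).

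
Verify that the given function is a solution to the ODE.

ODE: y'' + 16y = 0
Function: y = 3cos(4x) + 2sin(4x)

Verification:
y'' = -48cos(4x) - 32sin(4x)
y'' + 16y = 0 ✓

Yes, it is a solution.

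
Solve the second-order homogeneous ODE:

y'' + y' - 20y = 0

Characteristic equation: r² + r - 20 = 0
Roots: r = 4, -5 (distinct real)
General solution: y = C₁e^(4x) + C₂e^(-5x)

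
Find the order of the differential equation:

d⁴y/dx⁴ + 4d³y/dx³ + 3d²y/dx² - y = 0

The order is 4 (highest derivative is of order 4).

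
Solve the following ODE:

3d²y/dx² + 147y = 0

Characteristic equation: 3r² + 147 = 0
Divide by 3: r² + 49 = 0
Roots: r = ±7i (complex conjugates)
General solution: y = C₁cos(7x) + C₂sin(7x)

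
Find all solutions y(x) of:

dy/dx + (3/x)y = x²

Using integrating factor method:

General solution: y = (1/6)x^3 + Cx^(-3)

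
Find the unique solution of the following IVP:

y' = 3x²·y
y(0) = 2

General solution: y = Ce^(x³)
Applying IC y(0) = 2:
Particular solution: y = 2e^(x³)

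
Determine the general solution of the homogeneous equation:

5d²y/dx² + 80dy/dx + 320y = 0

Characteristic equation: 5r² + 80r + 320 = 0
Divide by 5: r² + 16r + 64 = 0
Factored: (r + 8)² = 0
Repeated root: r = -8
General solution: y = (C₁ + C₂x)e^(-8x)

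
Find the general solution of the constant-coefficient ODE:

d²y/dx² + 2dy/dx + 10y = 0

Characteristic equation: r² + 2r + 10 = 0
Roots: r = -1 ± 3i (complex conjugates)
General solution: y = e^(-x)(C₁cos(3x) + C₂sin(3x))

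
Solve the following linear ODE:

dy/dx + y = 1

Using integrating factor method:

General solution: y = 1 + Ce^(-x)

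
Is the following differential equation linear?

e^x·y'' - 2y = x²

Yes. Linear (y and its derivatives appear to the first power only, no products of y terms)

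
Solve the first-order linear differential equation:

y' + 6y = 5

Using integrating factor method:

General solution: y = 5/6 + Ce^(-6x)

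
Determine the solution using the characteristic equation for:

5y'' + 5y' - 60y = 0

Characteristic equation: 5r² + 5r - 60 = 0
Divide by 5: r² + r - 12 = 0
Roots: r = 3, -4 (distinct real)
General solution: y = C₁e^(3x) + C₂e^(-4x)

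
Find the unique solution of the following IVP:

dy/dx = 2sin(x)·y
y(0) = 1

General solution: y = Ce^(-2cos(x))
Applying IC y(0) = 1:
Particular solution: y = e^(2(1-cos(x)))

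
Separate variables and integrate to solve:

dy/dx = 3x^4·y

Separating variables and integrating:
ln|y| = 3x^5/5 + C

General solution: y = Ce^(3x^5/5)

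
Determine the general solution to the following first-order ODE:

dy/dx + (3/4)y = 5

Using integrating factor method:

General solution: y = 20/3 + Ce^(-3x/4)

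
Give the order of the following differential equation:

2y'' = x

The order is 2 (highest derivative is of order 2).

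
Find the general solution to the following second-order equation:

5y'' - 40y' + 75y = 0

Characteristic equation: 5r² - 40r + 75 = 0
Divide by 5: r² - 8r + 15 = 0
Roots: r = 5, 3 (distinct real)
General solution: y = C₁e^(5x) + C₂e^(3x)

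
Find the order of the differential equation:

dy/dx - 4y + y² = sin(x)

The order is 1 (highest derivative is of order 1).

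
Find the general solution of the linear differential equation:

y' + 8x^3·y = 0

Using integrating factor method:

General solution: y = Ce^(-2x^4)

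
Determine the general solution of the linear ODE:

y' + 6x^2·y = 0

Using integrating factor method:

General solution: y = Ce^(-2x^3)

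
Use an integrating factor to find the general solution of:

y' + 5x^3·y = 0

Using integrating factor method:

General solution: y = Ce^(-5x^4/4)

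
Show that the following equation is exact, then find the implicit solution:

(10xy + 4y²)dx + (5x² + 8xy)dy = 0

Verify exactness: ∂M/∂y = ∂N/∂x ✓
Find F(x,y) such that ∂F/∂x = M, ∂F/∂y = N
Solution: 5x²y + 4xy² = C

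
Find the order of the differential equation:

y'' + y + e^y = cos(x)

The order is 2 (highest derivative is of order 2).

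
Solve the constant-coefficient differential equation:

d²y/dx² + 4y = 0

Characteristic equation: r² + 4 = 0
Roots: r = ±2i (complex conjugates)
General solution: y = C₁cos(2x) + C₂sin(2x)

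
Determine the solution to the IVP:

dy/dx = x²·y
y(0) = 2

General solution: y = Ce^(x³/3)
Applying IC y(0) = 2:
Particular solution: y = 2e^(x³/3)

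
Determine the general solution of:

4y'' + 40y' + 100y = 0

Characteristic equation: 4r² + 40r + 100 = 0
Divide by 4: r² + 10r + 25 = 0
Factored: (r + 5)² = 0
Repeated root: r = -5
General solution: y = (C₁ + C₂x)e^(-5x)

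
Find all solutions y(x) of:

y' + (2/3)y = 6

Using integrating factor method:

General solution: y = 9 + Ce^(-2x/3)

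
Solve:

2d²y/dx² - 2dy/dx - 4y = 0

Characteristic equation: 2r² - 2r - 4 = 0
Divide by 2: r² - r - 2 = 0
Roots: r = 2, -1 (distinct real)
General solution: y = C₁e^(2x) + C₂e^(-x)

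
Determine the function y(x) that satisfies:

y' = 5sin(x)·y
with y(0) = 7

General solution: y = Ce^(-5cos(x))
Applying IC y(0) = 7:
Particular solution: y = 7e^(5(1-cos(x)))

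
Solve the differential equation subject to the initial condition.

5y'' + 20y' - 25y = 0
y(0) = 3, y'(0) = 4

General solution: y = C₁e^x + C₂e^(-5x)
Applying ICs: C₁ = 19/6, C₂ = -1/6
Particular solution: y = (19/6)e^x - (1/6)e^(-5x)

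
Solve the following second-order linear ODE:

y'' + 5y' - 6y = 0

Characteristic equation: r² + 5r - 6 = 0
Roots: r = 1, -6 (distinct real)
General solution: y = C₁e^x + C₂e^(-6x)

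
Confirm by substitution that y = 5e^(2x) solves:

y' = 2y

Verification:
y = 5e^(2x)
y' = 10e^(2x)
2y = 10e^(2x)
y' = 2y ✓

Yes, it is a solution.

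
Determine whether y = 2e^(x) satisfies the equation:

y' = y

Verification:
y = 2e^(x)
y' = 2e^(x)
y = 2e^(x)
y' = y ✓

Yes, it is a solution.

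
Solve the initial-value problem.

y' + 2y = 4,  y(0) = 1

General solution: y = 2 + Ce^(-2x)
Applying y(0) = 1: C = 1 - 2 = -1
Particular solution: y = 2 - e^(-2x)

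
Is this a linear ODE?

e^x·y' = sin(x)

Yes. Linear (y and its derivatives appear to the first power only, no products of y terms)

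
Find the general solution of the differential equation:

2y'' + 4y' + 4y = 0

Characteristic equation: 2r² + 4r + 4 = 0
Divide by 2: r² + 2r + 2 = 0
Roots: r = -1 ± i (complex conjugates)
General solution: y = e^(-x)(C₁cos(x) + C₂sin(x))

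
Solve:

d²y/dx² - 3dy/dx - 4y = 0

Characteristic equation: r² - 3r - 4 = 0
Roots: r = 4, -1 (distinct real)
General solution: y = C₁e^(4x) + C₂e^(-x)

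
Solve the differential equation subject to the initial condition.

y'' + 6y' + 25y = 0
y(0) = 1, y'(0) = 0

General solution: y = e^(-3x)(C₁cos(4x) + C₂sin(4x))
Complex roots r = -3 ± 4i
Applying ICs: C₁ = 1, C₂ = 3/4
Particular solution: y = e^(-3x)(cos(4x) + (3/4)sin(4x))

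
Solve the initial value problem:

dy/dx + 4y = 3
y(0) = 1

General solution: y = 3/4 + Ce^(-4x)
Applying y(0) = 1: C = 1 - 3/4 = 1/4
Particular solution: y = 3/4 + (1/4)e^(-4x)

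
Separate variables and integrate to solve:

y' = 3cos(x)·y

Separating variables and integrating:
ln|y| = 3sin(x) + C

General solution: y = Ce^(3sin(x))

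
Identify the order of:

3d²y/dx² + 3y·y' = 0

The order is 2 (highest derivative is of order 2).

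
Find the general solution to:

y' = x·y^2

Separating variables and integrating:
-1/y = x^2/2 + C

General solution: y^-1 = (-1/2)x^2 + C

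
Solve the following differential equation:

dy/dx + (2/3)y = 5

Using integrating factor method:

General solution: y = 15/2 + Ce^(-2x/3)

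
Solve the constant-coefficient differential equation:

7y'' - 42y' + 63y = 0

Characteristic equation: 7r² - 42r + 63 = 0
Divide by 7: r² - 6r + 9 = 0
Factored: (r - 3)² = 0
Repeated root: r = 3
General solution: y = (C₁ + C₂x)e^(3x)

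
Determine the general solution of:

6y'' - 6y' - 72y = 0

Characteristic equation: 6r² - 6r - 72 = 0
Divide by 6: r² - r - 12 = 0
Roots: r = 4, -3 (distinct real)
General solution: y = C₁e^(4x) + C₂e^(-3x)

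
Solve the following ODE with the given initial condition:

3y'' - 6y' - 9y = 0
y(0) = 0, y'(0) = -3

General solution: y = C₁e^(3x) + C₂e^(-x)
Applying ICs: C₁ = -3/4, C₂ = 3/4
Particular solution: y = -(3/4)e^(3x) + (3/4)e^(-x)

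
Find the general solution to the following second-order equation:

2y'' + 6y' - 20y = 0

Characteristic equation: 2r² + 6r - 20 = 0
Divide by 2: r² + 3r - 10 = 0
Roots: r = 2, -5 (distinct real)
General solution: y = C₁e^(2x) + C₂e^(-5x)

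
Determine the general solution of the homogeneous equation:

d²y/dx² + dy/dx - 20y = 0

Characteristic equation: r² + r - 20 = 0
Roots: r = 4, -5 (distinct real)
General solution: y = C₁e^(4x) + C₂e^(-5x)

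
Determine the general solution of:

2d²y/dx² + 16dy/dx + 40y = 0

Characteristic equation: 2r² + 16r + 40 = 0
Divide by 2: r² + 8r + 20 = 0
Roots: r = -4 ± 2i (complex conjugates)
General solution: y = e^(-4x)(C₁cos(2x) + C₂sin(2x))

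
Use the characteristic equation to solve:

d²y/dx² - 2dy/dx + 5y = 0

Characteristic equation: r² - 2r + 5 = 0
Roots: r = 1 ± 2i (complex conjugates)
General solution: y = e^x(C₁cos(2x) + C₂sin(2x))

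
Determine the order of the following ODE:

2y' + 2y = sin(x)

The order is 1 (highest derivative is of order 1).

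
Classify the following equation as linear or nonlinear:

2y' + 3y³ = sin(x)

Nonlinear (y³ term)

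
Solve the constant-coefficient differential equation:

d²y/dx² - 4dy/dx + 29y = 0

Characteristic equation: r² - 4r + 29 = 0
Roots: r = 2 ± 5i (complex conjugates)
General solution: y = e^(2x)(C₁cos(5x) + C₂sin(5x))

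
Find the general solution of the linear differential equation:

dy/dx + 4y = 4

Using integrating factor method:

General solution: y = 1 + Ce^(-4x)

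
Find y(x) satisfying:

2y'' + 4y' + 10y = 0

Characteristic equation: 2r² + 4r + 10 = 0
Divide by 2: r² + 2r + 5 = 0
Roots: r = -1 ± 2i (complex conjugates)
General solution: y = e^(-x)(C₁cos(2x) + C₂sin(2x))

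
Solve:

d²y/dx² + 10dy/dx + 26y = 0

Characteristic equation: r² + 10r + 26 = 0
Roots: r = -5 ± i (complex conjugates)
General solution: y = e^(-5x)(C₁cos(x) + C₂sin(x))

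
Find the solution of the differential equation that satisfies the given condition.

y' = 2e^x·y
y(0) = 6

General solution: y = Ce^(2e^x)
Applying IC y(0) = 6:
Particular solution: y = 6e^(2(e^x - 1))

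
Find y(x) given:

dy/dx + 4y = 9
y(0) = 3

General solution: y = 9/4 + Ce^(-4x)
Applying y(0) = 3: C = 3 - 9/4 = 3/4
Particular solution: y = 9/4 + (3/4)e^(-4x)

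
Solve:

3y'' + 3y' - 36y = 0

Characteristic equation: 3r² + 3r - 36 = 0
Divide by 3: r² + r - 12 = 0
Roots: r = 3, -4 (distinct real)
General solution: y = C₁e^(3x) + C₂e^(-4x)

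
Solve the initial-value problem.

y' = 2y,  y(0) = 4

General solution: y = Ce^(2x)
Applying IC y(0) = 4:
Particular solution: y = 4e^(2x)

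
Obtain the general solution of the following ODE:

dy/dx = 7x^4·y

Separating variables and integrating:
ln|y| = 7x^5/5 + C

General solution: y = Ce^(7x^5/5)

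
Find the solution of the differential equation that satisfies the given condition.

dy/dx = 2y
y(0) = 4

General solution: y = Ce^(2x)
Applying IC y(0) = 4:
Particular solution: y = 4e^(2x)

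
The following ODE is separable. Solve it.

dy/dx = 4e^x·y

Separating variables and integrating:
ln|y| = 4e^x + C

General solution: y = Ce^(4e^x)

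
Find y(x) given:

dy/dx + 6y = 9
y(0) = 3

General solution: y = 3/2 + Ce^(-6x)
Applying y(0) = 3: C = 3 - 3/2 = 3/2
Particular solution: y = 3/2 + (3/2)e^(-6x)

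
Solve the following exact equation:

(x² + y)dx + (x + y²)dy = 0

Verify exactness: ∂M/∂y = ∂N/∂x ✓
Find F(x,y) such that ∂F/∂x = M, ∂F/∂y = N
Solution: x³/3 + xy + y³/3 = C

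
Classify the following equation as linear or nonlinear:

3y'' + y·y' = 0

Nonlinear (product y·y')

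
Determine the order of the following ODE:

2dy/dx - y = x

The order is 1 (highest derivative is of order 1).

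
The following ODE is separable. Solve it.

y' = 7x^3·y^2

Separating variables and integrating:
-1/y = 7x^4/4 + C

General solution: y^-1 = (-7/4)x^4 + C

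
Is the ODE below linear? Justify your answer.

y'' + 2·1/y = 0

No. Nonlinear (1/y term)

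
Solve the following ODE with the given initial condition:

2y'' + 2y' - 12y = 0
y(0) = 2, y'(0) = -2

General solution: y = C₁e^(2x) + C₂e^(-3x)
Applying ICs: C₁ = 4/5, C₂ = 6/5
Particular solution: y = (4/5)e^(2x) + (6/5)e^(-3x)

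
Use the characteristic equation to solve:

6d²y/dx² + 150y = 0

Characteristic equation: 6r² + 150 = 0
Divide by 6: r² + 25 = 0
Roots: r = ±5i (complex conjugates)
General solution: y = C₁cos(5x) + C₂sin(5x)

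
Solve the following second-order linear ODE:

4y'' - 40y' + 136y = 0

Characteristic equation: 4r² - 40r + 136 = 0
Divide by 4: r² - 10r + 34 = 0
Roots: r = 5 ± 3i (complex conjugates)
General solution: y = e^(5x)(C₁cos(3x) + C₂sin(3x))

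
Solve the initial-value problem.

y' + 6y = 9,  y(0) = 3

General solution: y = 3/2 + Ce^(-6x)
Applying y(0) = 3: C = 3 - 3/2 = 3/2
Particular solution: y = 3/2 + (3/2)e^(-6x)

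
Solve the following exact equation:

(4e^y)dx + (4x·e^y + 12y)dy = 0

Verify exactness: ∂M/∂y = ∂N/∂x ✓
Find F(x,y) such that ∂F/∂x = M, ∂F/∂y = N
Solution: 4x·e^y + 6y² = C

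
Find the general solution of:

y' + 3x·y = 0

Using integrating factor method:

General solution: y = Ce^(-3x^2/2)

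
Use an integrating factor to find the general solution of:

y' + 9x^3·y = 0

Using integrating factor method:

General solution: y = Ce^(-9x^4/4)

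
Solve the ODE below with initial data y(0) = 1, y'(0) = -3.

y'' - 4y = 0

General solution: y = C₁e^(2x) + C₂e^(-2x)
Applying ICs: C₁ = -1/4, C₂ = 5/4
Particular solution: y = -(1/4)e^(2x) + (5/4)e^(-2x)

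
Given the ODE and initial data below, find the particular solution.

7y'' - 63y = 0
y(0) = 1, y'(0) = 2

General solution: y = C₁e^(3x) + C₂e^(-3x)
Applying ICs: C₁ = 5/6, C₂ = 1/6
Particular solution: y = (5/6)e^(3x) + (1/6)e^(-3x)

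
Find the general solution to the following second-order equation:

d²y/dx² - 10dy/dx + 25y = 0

Characteristic equation: r² - 10r + 25 = 0
Factored: (r - 5)² = 0
Repeated root: r = 5
General solution: y = (C₁ + C₂x)e^(5x)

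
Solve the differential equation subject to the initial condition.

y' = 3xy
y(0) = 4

General solution: y = Ce^(3x²/2)
Applying IC y(0) = 4:
Particular solution: y = 4e^(3x²/2)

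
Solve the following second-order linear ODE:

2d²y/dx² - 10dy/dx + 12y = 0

Characteristic equation: 2r² - 10r + 12 = 0
Divide by 2: r² - 5r + 6 = 0
Roots: r = 2, 3 (distinct real)
General solution: y = C₁e^(2x) + C₂e^(3x)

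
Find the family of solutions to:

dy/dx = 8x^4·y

Separating variables and integrating:
ln|y| = 8x^5/5 + C

General solution: y = Ce^(8x^5/5)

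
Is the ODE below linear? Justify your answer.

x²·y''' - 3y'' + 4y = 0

Yes. Linear (y and its derivatives appear to the first power only, no products of y terms)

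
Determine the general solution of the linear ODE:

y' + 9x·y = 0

Using integrating factor method:

General solution: y = Ce^(-9x^2/2)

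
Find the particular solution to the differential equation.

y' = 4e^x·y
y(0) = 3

General solution: y = Ce^(4e^x)
Applying IC y(0) = 3:
Particular solution: y = 3e^(4(e^x - 1))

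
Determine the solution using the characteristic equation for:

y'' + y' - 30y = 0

Characteristic equation: r² + r - 30 = 0
Roots: r = 5, -6 (distinct real)
General solution: y = C₁e^(5x) + C₂e^(-6x)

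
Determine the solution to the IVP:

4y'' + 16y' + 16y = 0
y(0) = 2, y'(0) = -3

General solution: y = (C₁ + C₂x)e^(-2x)
Repeated root r = -2
Applying ICs: C₁ = 2, C₂ = 1
Particular solution: y = (2 + x)e^(-2x)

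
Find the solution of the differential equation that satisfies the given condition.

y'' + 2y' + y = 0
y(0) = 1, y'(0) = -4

General solution: y = (C₁ + C₂x)e^(-x)
Repeated root r = -1
Applying ICs: C₁ = 1, C₂ = -3
Particular solution: y = (1 - 3x)e^(-x)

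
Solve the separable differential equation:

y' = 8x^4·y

Separating variables and integrating:
ln|y| = 8x^5/5 + C

General solution: y = Ce^(8x^5/5)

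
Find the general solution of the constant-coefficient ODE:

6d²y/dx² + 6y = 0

Characteristic equation: 6r² + 6 = 0
Divide by 6: r² + 1 = 0
Roots: r = ±i (complex conjugates)
General solution: y = C₁cos(x) + C₂sin(x)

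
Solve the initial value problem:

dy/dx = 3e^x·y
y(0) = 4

General solution: y = Ce^(3e^x)
Applying IC y(0) = 4:
Particular solution: y = 4e^(3(e^x - 1))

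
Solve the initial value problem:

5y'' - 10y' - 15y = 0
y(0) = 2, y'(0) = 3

General solution: y = C₁e^(3x) + C₂e^(-x)
Applying ICs: C₁ = 5/4, C₂ = 3/4
Particular solution: y = (5/4)e^(3x) + (3/4)e^(-x)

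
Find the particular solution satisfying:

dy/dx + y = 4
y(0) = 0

General solution: y = 4 + Ce^(-x)
Applying y(0) = 0: C = 0 - 4 = -4
Particular solution: y = 4 - 4e^(-x)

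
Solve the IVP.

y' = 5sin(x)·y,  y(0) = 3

General solution: y = Ce^(-5cos(x))
Applying IC y(0) = 3:
Particular solution: y = 3e^(5(1-cos(x)))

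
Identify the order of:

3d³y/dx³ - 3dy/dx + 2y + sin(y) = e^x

The order is 3 (highest derivative is of order 3).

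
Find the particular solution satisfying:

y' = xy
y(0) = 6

General solution: y = Ce^(x²/2)
Applying IC y(0) = 6:
Particular solution: y = 6e^(x²/2)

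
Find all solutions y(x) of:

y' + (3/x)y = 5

Using integrating factor method:

General solution: y = (5/4)x + Cx^(-3)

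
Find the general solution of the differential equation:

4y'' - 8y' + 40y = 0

Characteristic equation: 4r² - 8r + 40 = 0
Divide by 4: r² - 2r + 10 = 0
Roots: r = 1 ± 3i (complex conjugates)
General solution: y = e^x(C₁cos(3x) + C₂sin(3x))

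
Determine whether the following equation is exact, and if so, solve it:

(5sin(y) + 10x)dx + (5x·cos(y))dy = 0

Verify exactness: ∂M/∂y = ∂N/∂x ✓
Find F(x,y) such that ∂F/∂x = M, ∂F/∂y = N
Solution: 5x·sin(y) + 5x² = C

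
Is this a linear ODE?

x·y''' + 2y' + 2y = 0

Yes. Linear (y and its derivatives appear to the first power only, no products of y terms)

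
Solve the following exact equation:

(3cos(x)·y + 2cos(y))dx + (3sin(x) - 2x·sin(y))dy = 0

Verify exactness: ∂M/∂y = ∂N/∂x ✓
Find F(x,y) such that ∂F/∂x = M, ∂F/∂y = N
Solution: 3sin(x)·y + 2x·cos(y) = C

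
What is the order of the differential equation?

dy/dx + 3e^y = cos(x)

The order is 1 (highest derivative is of order 1).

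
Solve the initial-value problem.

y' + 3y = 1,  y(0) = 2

General solution: y = 1/3 + Ce^(-3x)
Applying y(0) = 2: C = 2 - 1/3 = 5/3
Particular solution: y = 1/3 + (5/3)e^(-3x)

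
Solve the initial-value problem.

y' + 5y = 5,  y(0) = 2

General solution: y = 1 + Ce^(-5x)
Applying y(0) = 2: C = 2 - 1 = 1
Particular solution: y = 1 + e^(-5x)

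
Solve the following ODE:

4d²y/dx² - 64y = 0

Characteristic equation: 4r² - 64 = 0
Divide by 4: r² - 16 = 0
Roots: r = 4, -4 (distinct real)
General solution: y = C₁e^(4x) + C₂e^(-4x)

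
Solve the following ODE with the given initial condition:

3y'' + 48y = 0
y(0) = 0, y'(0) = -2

General solution: y = C₁cos(4x) + C₂sin(4x)
Complex roots r = ±4i
Applying ICs: C₁ = 0, C₂ = -1/2
Particular solution: y = -(1/2)sin(4x)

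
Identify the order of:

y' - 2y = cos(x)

The order is 1 (highest derivative is of order 1).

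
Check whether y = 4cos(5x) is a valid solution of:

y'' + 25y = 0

Verification:
y'' = -100cos(5x)
y'' + 25y = 0 ✓

Yes, it is a solution.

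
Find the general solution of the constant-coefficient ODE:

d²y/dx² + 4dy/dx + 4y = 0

Characteristic equation: r² + 4r + 4 = 0
Factored: (r + 2)² = 0
Repeated root: r = -2
General solution: y = (C₁ + C₂x)e^(-2x)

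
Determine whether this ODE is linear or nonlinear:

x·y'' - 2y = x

Linear (y and its derivatives appear to the first power only, no products of y terms)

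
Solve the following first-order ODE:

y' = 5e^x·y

Separating variables and integrating:
ln|y| = 5e^x + C

General solution: y = Ce^(5e^x)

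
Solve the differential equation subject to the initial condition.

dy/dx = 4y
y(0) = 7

General solution: y = Ce^(4x)
Applying IC y(0) = 7:
Particular solution: y = 7e^(4x)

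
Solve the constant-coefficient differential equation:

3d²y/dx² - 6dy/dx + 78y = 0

Characteristic equation: 3r² - 6r + 78 = 0
Divide by 3: r² - 2r + 26 = 0
Roots: r = 1 ± 5i (complex conjugates)
General solution: y = e^x(C₁cos(5x) + C₂sin(5x))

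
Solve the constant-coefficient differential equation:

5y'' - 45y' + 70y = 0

Characteristic equation: 5r² - 45r + 70 = 0
Divide by 5: r² - 9r + 14 = 0
Roots: r = 7, 2 (distinct real)
General solution: y = C₁e^(7x) + C₂e^(2x)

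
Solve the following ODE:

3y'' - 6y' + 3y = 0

Characteristic equation: 3r² - 6r + 3 = 0
Divide by 3: r² - 2r + 1 = 0
Factored: (r - 1)² = 0
Repeated root: r = 1
General solution: y = (C₁ + C₂x)e^x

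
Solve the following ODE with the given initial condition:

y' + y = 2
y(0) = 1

General solution: y = 2 + Ce^(-x)
Applying y(0) = 1: C = 1 - 2 = -1
Particular solution: y = 2 - e^(-x)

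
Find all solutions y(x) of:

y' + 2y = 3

Using integrating factor method:

General solution: y = 3/2 + Ce^(-2x)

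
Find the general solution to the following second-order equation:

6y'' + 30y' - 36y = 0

Characteristic equation: 6r² + 30r - 36 = 0
Divide by 6: r² + 5r - 6 = 0
Roots: r = 1, -6 (distinct real)
General solution: y = C₁e^x + C₂e^(-6x)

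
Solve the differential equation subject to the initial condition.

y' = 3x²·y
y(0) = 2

General solution: y = Ce^(x³)
Applying IC y(0) = 2:
Particular solution: y = 2e^(x³)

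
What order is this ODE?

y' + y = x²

The order is 1 (highest derivative is of order 1).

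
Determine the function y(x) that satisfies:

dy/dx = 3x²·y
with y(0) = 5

General solution: y = Ce^(x³)
Applying IC y(0) = 5:
Particular solution: y = 5e^(x³)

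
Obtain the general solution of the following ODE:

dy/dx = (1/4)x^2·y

Separating variables and integrating:
ln|y| = x^3/12 + C

General solution: y = Ce^(x^3/12)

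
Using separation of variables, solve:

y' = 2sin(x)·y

Separating variables and integrating:
ln|y| = -2cos(x) + C

General solution: y = Ce^(-2cos(x))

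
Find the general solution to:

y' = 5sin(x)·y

Separating variables and integrating:
ln|y| = -5cos(x) + C

General solution: y = Ce^(-5cos(x))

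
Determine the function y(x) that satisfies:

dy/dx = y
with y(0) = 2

General solution: y = Ce^x
Applying IC y(0) = 2:
Particular solution: y = 2e^x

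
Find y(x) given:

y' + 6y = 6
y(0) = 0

General solution: y = 1 + Ce^(-6x)
Applying y(0) = 0: C = 0 - 1 = -1
Particular solution: y = 1 - e^(-6x)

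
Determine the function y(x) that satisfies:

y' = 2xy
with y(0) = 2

General solution: y = Ce^(x²)
Applying IC y(0) = 2:
Particular solution: y = 2e^(x²)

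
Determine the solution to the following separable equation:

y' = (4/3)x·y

Separating variables and integrating:
ln|y| = 2x^2/3 + C

General solution: y = Ce^(2x^2/3)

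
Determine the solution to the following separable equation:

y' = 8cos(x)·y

Separating variables and integrating:
ln|y| = 8sin(x) + C

General solution: y = Ce^(8sin(x))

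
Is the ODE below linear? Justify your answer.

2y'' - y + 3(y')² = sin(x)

No. Nonlinear ((y')² term)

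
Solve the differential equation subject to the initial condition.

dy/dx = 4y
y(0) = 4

General solution: y = Ce^(4x)
Applying IC y(0) = 4:
Particular solution: y = 4e^(4x)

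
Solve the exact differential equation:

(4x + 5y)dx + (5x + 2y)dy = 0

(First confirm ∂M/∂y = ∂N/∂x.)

Verify exactness: ∂M/∂y = ∂N/∂x ✓
Find F(x,y) such that ∂F/∂x = M, ∂F/∂y = N
Solution: 2x² + 5xy + y² = C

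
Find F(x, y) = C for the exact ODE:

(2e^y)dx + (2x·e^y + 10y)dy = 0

Verify exactness: ∂M/∂y = ∂N/∂x ✓
Find F(x,y) such that ∂F/∂x = M, ∂F/∂y = N
Solution: 2x·e^y + 5y² = C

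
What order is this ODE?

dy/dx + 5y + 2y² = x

The order is 1 (highest derivative is of order 1).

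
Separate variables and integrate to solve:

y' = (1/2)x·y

Separating variables and integrating:
ln|y| = x^2/4 + C

General solution: y = Ce^(x^2/4)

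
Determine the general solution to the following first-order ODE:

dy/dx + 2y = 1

Using integrating factor method:

General solution: y = 1/2 + Ce^(-2x)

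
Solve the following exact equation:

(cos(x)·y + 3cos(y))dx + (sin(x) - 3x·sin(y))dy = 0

Verify exactness: ∂M/∂y = ∂N/∂x ✓
Find F(x,y) such that ∂F/∂x = M, ∂F/∂y = N
Solution: sin(x)·y + 3x·cos(y) = C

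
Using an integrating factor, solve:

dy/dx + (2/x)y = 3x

Using integrating factor method:

General solution: y = (3/4)x^2 + Cx^(-2)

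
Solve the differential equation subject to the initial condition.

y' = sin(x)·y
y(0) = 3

General solution: y = Ce^(-cos(x))
Applying IC y(0) = 3:
Particular solution: y = 3e^(1-cos(x))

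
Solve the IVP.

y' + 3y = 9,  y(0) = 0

General solution: y = 3 + Ce^(-3x)
Applying y(0) = 0: C = 0 - 3 = -3
Particular solution: y = 3 - 3e^(-3x)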